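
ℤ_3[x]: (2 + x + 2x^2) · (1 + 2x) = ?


Expand and collect like terms; reduce coefficients mod 3:
x^0: 2·1 = 2 ≡ 2 (mod 3)
x^1: 2·2 + 1·1 = 5 ≡ 2 (mod 3)
x^2: 1·2 + 2·1 = 4 ≡ 1 (mod 3)
x^3: 2·2 = 4 ≡ 1 (mod 3)
Result: 2 + 2x + x^2 + x^3

f · g = 2 + 2x + x^2 + x^3


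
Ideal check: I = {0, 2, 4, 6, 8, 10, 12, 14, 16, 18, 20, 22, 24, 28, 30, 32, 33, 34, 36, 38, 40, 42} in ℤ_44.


Check ideal conditions for I = {0, 2, 4, 6, 8, 10, 12, 14, 16, 18, 20, 22, 24, 28, 30, 32, 33, 34, 36, 38, 40, 42} in ℤ_44:
(1) I is an additive subgroup? No
(2) For r ∈ ℤ_44 and a ∈ I: r·a ∈ I? No  [counterexample: r=3, a=33, r·a mod 44 = 11 ∉ I]

No, I is not an ideal of ℤ_44


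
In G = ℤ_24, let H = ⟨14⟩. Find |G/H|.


|⟨14⟩| = n / gcd(14, 24) = 24 / 2 = 12
H is normal (ℤ_24 is abelian).
|G/H| = |G| / |H| = 24 / 12 = 2

|G/H| = 2


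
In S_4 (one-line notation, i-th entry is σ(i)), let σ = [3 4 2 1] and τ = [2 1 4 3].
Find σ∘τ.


σ∘τ: apply τ first, then σ
1 →τ 2 →σ 4
2 →τ 1 →σ 3
3 →τ 4 →σ 1
4 →τ 3 →σ 2

σ∘τ = [4 3 1 2]


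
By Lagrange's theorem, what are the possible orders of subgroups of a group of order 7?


Lagrange's theorem: |H| divides |G|
|G| = 7
Divisors of 7: 1, 7

Possible subgroup orders: {1, 7}


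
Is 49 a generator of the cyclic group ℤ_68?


g generates ℤ_n iff gcd(g, n) = 1
gcd(49, 68) = 1
Since gcd = 1, 49 is a generator.

Yes, 49 generates ℤ_68


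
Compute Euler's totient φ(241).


Factor n: 241 = 241
φ(n) = n · ∏(1 - 1/p) over distinct primes p | n
φ(241) = 241 · (1 - 1/241) = 240

φ(241) = 240


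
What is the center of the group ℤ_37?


Z(G) = {g ∈ G | gx = xg for all x ∈ G}
ℤ_37 is abelian, so Z(G) = G

Z(ℤ_37) = ℤ_37


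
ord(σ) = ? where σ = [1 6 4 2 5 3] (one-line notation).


Cycle decomposition: (2 6 3 4)
Cycle lengths: 4
Order = lcm(4) = 4

ord(σ) = 4


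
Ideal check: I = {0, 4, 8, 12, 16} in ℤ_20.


Check ideal conditions for I = {0, 4, 8, 12, 16} in ℤ_20:
(1) I is an additive subgroup? Yes
(2) For r ∈ ℤ_20 and a ∈ I: r·a ∈ I? Yes

Yes, I is an ideal of ℤ_20


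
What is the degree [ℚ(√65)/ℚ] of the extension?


√65 has minimal polynomial x² - 65 (irreducible over ℚ since 65 is squarefree)

[ℚ(√65)/ℚ] = 2


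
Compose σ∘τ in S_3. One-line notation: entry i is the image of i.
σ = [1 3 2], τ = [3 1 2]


σ∘τ: apply τ first, then σ
1 →τ 3 →σ 2
2 →τ 1 →σ 1
3 →τ 2 →σ 3

σ∘τ = [2 1 3]


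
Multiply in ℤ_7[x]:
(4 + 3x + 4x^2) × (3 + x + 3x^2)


Expand and collect like terms; reduce coefficients mod 7:
x^0: 4·3 = 12 ≡ 5 (mod 7)
x^1: 4·1 + 3·3 = 13 ≡ 6 (mod 7)
x^2: 4·3 + 3·1 + 4·3 = 27 ≡ 6 (mod 7)
x^3: 3·3 + 4·1 = 13 ≡ 6 (mod 7)
x^4: 4·3 = 12 ≡ 5 (mod 7)
Result: 5 + 6x + 6x^2 + 6x^3 + 5x^4

f · g = 5 + 6x + 6x^2 + 6x^3 + 5x^4


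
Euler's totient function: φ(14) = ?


φ(n) = count of k ∈ {1,...,n} with gcd(k,n)=1
Coprimes to 14: {1, 3, 5, 9, 11, 13}
Count: 6

φ(14) = 6


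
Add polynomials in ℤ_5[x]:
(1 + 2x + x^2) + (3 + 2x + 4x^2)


Add coefficients mod 5:
x^0: 1 + 3 = 4 (mod 5)
x^1: 2 + 2 = 4 (mod 5)
x^2: 1 + 4 = 0 (mod 5)
Result: 4 + 4x

f + g = 4 + 4x


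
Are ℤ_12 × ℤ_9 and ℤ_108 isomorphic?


Comparing ℤ_12 × ℤ_9 and ℤ_108:
gcd(12,9) = 3 ≠ 1. Max element order in ℤ_12×ℤ_9 is lcm(12,9) = 36 < 108, so it has no element of order 108

No, ℤ_12 × ℤ_9 ≇ ℤ_108


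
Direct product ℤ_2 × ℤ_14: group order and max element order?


|ℤ_2 × ℤ_14| = 2 × 14 = 28
Max element order = lcm(2,14) = 14
Cyclic? No (gcd=2)

|ℤ_2×ℤ_14| = 28, max element order = 14


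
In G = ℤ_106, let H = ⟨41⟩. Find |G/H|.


|⟨41⟩| = n / gcd(41, 106) = 106 / 1 = 106
H is normal (ℤ_106 is abelian).
|G/H| = |G| / |H| = 106 / 106 = 1

|G/H| = 1


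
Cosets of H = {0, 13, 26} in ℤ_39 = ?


H = {0, 13, 26}, |H| = 3
Number of cosets = |G|/|H| = 39/3 = 13
0 + H = {0, 13, 26}
1 + H = {1, 14, 27}
2 + H = {2, 15, 28}
3 + H = {3, 16, 29}
4 + H = {4, 17, 30}
5 + H = {5, 18, 31}
6 + H = {6, 19, 32}
7 + H = {7, 20, 33}
8 + H = {8, 21, 34}
9 + H = {9, 22, 35}
10 + H = {10, 23, 36}
11 + H = {11, 24, 37}
12 + H = {12, 25, 38}

Cosets: 0+H={0,13,26}; 1+H={1,14,27}; 2+H={2,15,28}; 3+H={3,16,29}; 4+H={4,17,30}; 5+H={5,18,31}; 6+H={6,19,32}; 7+H={7,20,33}; 8+H={8,21,34}; 9+H={9,22,35}; 10+H={10,23,36}; 11+H={11,24,37}; 12+H={12,25,38}


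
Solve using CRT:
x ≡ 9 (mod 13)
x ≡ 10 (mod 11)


m₁ = 13, m₂ = 11, gcd = 1, so CRT applies. M = m₁·m₂ = 143
Let M₁ = M/m₁ = 11, M₂ = M/m₂ = 13
Find y₁ ≡ M₁⁻¹ (mod m₁): 11⁻¹ ≡ 6 (mod 13)
Find y₂ ≡ M₂⁻¹ (mod m₂): 13⁻¹ ≡ 6 (mod 11)
x = a₁·M₁·y₁ + a₂·M₂·y₂ = 9·11·6 + 10·13·6 = 1374
Reduce mod 143: x ≡ 87
Check: 87 mod 13 = 9 ✓, 87 mod 11 = 10 ✓

x ≡ 87 (mod 143)


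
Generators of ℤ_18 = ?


g generates ℤ_n iff gcd(g,n) = 1
Prime factors of 18: 2, 3
Generators are g ∈ {1,...,17} not divisible by any of these primes.
Generators: {1, 5, 7, 11, 13, 17}
Number of generators = φ(18) = 6

Generators of ℤ_18 = {1, 5, 7, 11, 13, 17}


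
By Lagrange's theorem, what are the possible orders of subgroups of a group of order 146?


Lagrange's theorem: |H| divides |G|
|G| = 146
Divisors of 146: 1, 2, 73, 146

Possible subgroup orders: {1, 2, 73, 146}


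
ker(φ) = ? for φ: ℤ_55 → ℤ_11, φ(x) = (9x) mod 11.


Kernel = preimage of identity
ker(φ) = {x ∈ ℤ_55 : 9x ≡ 0 (mod 11)}. Since 11 | 55, φ is well-defined. The kernel is the cyclic subgroup ⟨11⟩ of ℤ_55 (order 5), i.e. {0, 11, 22, 33, 44}

ker(φ) = {0, 11, 22, 33, 44}


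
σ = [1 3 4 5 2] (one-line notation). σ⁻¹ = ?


To find σ⁻¹, swap domain and range:
σ(1) = 1 → σ⁻¹(1) = 1
σ(2) = 3 → σ⁻¹(3) = 2
σ(3) = 4 → σ⁻¹(4) = 3
σ(4) = 5 → σ⁻¹(5) = 4
σ(5) = 2 → σ⁻¹(2) = 5

σ⁻¹ = [1 5 2 3 4]


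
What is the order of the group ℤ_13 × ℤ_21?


|A × B| = |A| · |B|
|ℤ_13 × ℤ_21| = 13 × 21 = 273

|ℤ_13 × ℤ_21| = 273


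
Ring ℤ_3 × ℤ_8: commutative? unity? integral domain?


Direct product ring; commutative with unity (1,1); but (1,0)·(0,1) = (0,0) gives zero divisors, so not an integral domain
Commutative: Yes
Integral domain: No
Has unity: Yes

ℤ_3 × ℤ_8: Commutative=Yes, Unity=Yes


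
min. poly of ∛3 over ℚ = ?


∛3 satisfies x³ - 3 = 0, irreducible over ℚ (no rational root; 3 is not a perfect cube)

Minimal polynomial: x³ - 3


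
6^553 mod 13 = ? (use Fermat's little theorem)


Fermat's little theorem: if p is prime and gcd(a,p)=1, then a^(p-1) ≡ 1 (mod p)
p = 13 is prime, gcd(6,13) = 1
Reduce exponent: 553 mod 12 = 1
So 6^553 ≡ 6^1 (mod 13)
6^1 mod 13 = 6

6^553 ≡ 6 (mod 13)


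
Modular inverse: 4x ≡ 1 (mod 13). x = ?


Use the extended Euclidean algorithm to write 1 = 4·s + 13·t; then s mod 13 is the inverse.
Euclidean algorithm:
  4 = 0·13 + 4
  13 = 3·4 + 1
  4 = 4·1 + 0
gcd(4,13) = 1
Back-substitution gives: 4·(-3) + 13·(1) = 1
So 4⁻¹ ≡ -3 ≡ 10 (mod 13)
Check: 4 × 10 = 40 ≡ 1 (mod 13) ✓

4⁻¹ ≡ 10 (mod 13)


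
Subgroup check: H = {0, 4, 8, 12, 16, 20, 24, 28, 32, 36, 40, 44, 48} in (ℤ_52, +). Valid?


Subgroup test for H = {0, 4, 8, 12, 16, 20, 24, 28, 32, 36, 40, 44, 48} in (ℤ_52, +):
(1) 0 ∈ H? Yes
(2) Closure: for all a,b ∈ H, (a+b) mod 52 ∈ H? Yes
(3) Inverses: for all a ∈ H, -a mod 52 ∈ H? Yes

Yes, H is a subgroup of ℤ_52


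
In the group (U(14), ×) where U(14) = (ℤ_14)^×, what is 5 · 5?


Operation: multiplication mod 14
5 · 5 = (a × b) mod 14 with a = 5, b = 5

5 · 5 = 11


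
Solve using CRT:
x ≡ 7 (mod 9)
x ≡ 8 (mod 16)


m₁ = 9, m₂ = 16, gcd = 1, so CRT applies. M = m₁·m₂ = 144
Let M₁ = M/m₁ = 16, M₂ = M/m₂ = 9
Find y₁ ≡ M₁⁻¹ (mod m₁): 16⁻¹ ≡ 4 (mod 9)
Find y₂ ≡ M₂⁻¹ (mod m₂): 9⁻¹ ≡ 9 (mod 16)
x = a₁·M₁·y₁ + a₂·M₂·y₂ = 7·16·4 + 8·9·9 = 1096
Reduce mod 144: x ≡ 88
Check: 88 mod 9 = 7 ✓, 88 mod 16 = 8 ✓

x ≡ 88 (mod 144)


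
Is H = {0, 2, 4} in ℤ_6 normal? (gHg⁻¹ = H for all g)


H = {0, 2, 4} in ℤ_6
ℤ_6 is abelian; every subgroup of an abelian group is normal

Yes, normal subgroup


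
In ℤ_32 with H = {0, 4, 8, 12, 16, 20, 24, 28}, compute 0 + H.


0 + H = {0 + h (mod 32) : h ∈ H}
0+0=0, 0+4=4, 0+8=8, 0+12=12, 0+16=16, 0+20=20, 0+24=24, 0+28=28

0 + H = {0, 4, 8, 12, 16, 20, 24, 28}


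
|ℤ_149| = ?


ℤ_n has n elements.

|ℤ_149| = 149


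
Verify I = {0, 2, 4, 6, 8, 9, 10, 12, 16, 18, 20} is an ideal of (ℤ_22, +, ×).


Check ideal conditions for I = {0, 2, 4, 6, 8, 9, 10, 12, 16, 18, 20} in ℤ_22:
(1) I is an additive subgroup? No
(2) For r ∈ ℤ_22 and a ∈ I: r·a ∈ I? No  [counterexample: r=2, a=18, r·a mod 22 = 14 ∉ I]

No, I is not an ideal of ℤ_22


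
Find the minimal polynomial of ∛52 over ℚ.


∛52 satisfies x³ - 52 = 0, irreducible over ℚ (no rational root; 52 is not a perfect cube)

Minimal polynomial: x³ - 52


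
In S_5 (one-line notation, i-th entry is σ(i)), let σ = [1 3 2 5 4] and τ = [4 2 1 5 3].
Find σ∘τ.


σ∘τ: apply τ first, then σ
1 →τ 4 →σ 5
2 →τ 2 →σ 3
3 →τ 1 →σ 1
4 →τ 5 →σ 4
5 →τ 3 →σ 2

σ∘τ = [5 3 1 4 2]


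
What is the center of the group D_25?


Z(G) = {g ∈ G | gx = xg for all x ∈ G}
For odd n, Z(D_n) = {e}: no nontrivial rotation commutes with all reflections

Z(D_25) = {e}


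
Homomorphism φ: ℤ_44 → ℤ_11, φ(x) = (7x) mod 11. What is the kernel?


Kernel = preimage of identity
ker(φ) = {x ∈ ℤ_44 : 7x ≡ 0 (mod 11)}. Since 11 | 44, φ is well-defined. The kernel is the cyclic subgroup ⟨11⟩ of ℤ_44 (order 4), i.e. {0, 11, 22, 33}

ker(φ) = {0, 11, 22, 33}


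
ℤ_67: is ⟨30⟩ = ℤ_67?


g generates ℤ_n iff gcd(g, n) = 1
gcd(30, 67) = 1
Since gcd = 1, 30 is a generator.

Yes, 30 generates ℤ_67


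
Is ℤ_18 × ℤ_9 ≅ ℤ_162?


Comparing ℤ_18 × ℤ_9 and ℤ_162:
gcd(18,9) = 9 ≠ 1. Max element order in ℤ_18×ℤ_9 is lcm(18,9) = 18 < 162, so it has no element of order 162

No, ℤ_18 × ℤ_9 ≇ ℤ_162


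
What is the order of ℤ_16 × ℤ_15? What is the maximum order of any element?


|ℤ_16 × ℤ_15| = 16 × 15 = 240
Max element order = lcm(16,15) = 240
Cyclic? Yes (gcd=1)

|ℤ_16×ℤ_15| = 240, max element order = 240


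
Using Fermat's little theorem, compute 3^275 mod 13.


Fermat's little theorem: if p is prime and gcd(a,p)=1, then a^(p-1) ≡ 1 (mod p)
p = 13 is prime, gcd(3,13) = 1
Reduce exponent: 275 mod 12 = 11
So 3^275 ≡ 3^11 (mod 13)
3^11 mod 13 = 9

3^275 ≡ 9 (mod 13)


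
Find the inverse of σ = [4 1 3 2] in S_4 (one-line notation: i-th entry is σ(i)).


To find σ⁻¹, swap domain and range:
σ(1) = 4 → σ⁻¹(4) = 1
σ(2) = 1 → σ⁻¹(1) = 2
σ(3) = 3 → σ⁻¹(3) = 3
σ(4) = 2 → σ⁻¹(2) = 4

σ⁻¹ = [2 4 3 1]


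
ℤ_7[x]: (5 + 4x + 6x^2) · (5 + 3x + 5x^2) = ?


Expand and collect like terms; reduce coefficients mod 7:
x^0: 5·5 = 25 ≡ 4 (mod 7)
x^1: 5·3 + 4·5 = 35 ≡ 0 (mod 7)
x^2: 5·5 + 4·3 + 6·5 = 67 ≡ 4 (mod 7)
x^3: 4·5 + 6·3 = 38 ≡ 3 (mod 7)
x^4: 6·5 = 30 ≡ 2 (mod 7)
Result: 4 + 4x^2 + 3x^3 + 2x^4

f · g = 4 + 4x^2 + 3x^3 + 2x^4


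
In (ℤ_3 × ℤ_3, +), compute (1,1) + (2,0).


Operation: componentwise addition mod (3, 3)
(1,1) + (2,0) = ((a₁+b₁) mod 3, (a₂+b₂) mod 3) with a = (1,1), b = (2,0)

(1,1) + (2,0) = (0,1)


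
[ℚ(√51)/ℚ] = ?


√51 has minimal polynomial x² - 51 (irreducible over ℚ since 51 is squarefree)

[ℚ(√51)/ℚ] = 2


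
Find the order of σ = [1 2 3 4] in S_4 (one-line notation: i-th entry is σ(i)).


Cycle decomposition: identity (all elements fixed)
Order = 1 (identity has order 1)

ord(σ) = 1


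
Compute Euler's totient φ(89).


Factor n: 89 = 89
φ(n) = n · ∏(1 - 1/p) over distinct primes p | n
φ(89) = 89 · (1 - 1/89) = 88

φ(89) = 88


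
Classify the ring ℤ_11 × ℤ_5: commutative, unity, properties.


Direct product ring; commutative with unity (1,1); but (1,0)·(0,1) = (0,0) gives zero divisors, so not an integral domain
Commutative: Yes
Integral domain: No
Has unity: Yes

ℤ_11 × ℤ_5: Commutative=Yes, Unity=Yes


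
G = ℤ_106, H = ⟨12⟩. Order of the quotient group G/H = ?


|⟨12⟩| = n / gcd(12, 106) = 106 / 2 = 53
H is normal (ℤ_106 is abelian).
|G/H| = |G| / |H| = 106 / 53 = 2

|G/H| = 2


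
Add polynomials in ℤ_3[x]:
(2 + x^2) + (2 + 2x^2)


Add coefficients mod 3:
x^0: 2 + 2 = 1 (mod 3)
x^1: 0 + 0 = 0 (mod 3)
x^2: 1 + 2 = 0 (mod 3)
Result: 1

f + g = 1


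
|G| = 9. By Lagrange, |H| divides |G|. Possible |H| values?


Lagrange's theorem: |H| divides |G|
|G| = 9
Divisors of 9: 1, 3, 9

Possible subgroup orders: {1, 3, 9}


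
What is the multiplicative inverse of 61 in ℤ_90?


Use the extended Euclidean algorithm to write 1 = 61·s + 90·t; then s mod 90 is the inverse.
Euclidean algorithm:
  61 = 0·90 + 61
  90 = 1·61 + 29
  61 = 2·29 + 3
  29 = 9·3 + 2
  3 = 1·2 + 1
  2 = 2·1 + 0
gcd(61,90) = 1
Back-substitution gives: 61·(31) + 90·(-21) = 1
So 61⁻¹ ≡ 31 ≡ 31 (mod 90)
Check: 61 × 31 = 1891 ≡ 1 (mod 90) ✓

61⁻¹ ≡ 31 (mod 90)


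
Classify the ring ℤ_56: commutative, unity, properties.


ℤ_56 is a commutative ring with unity 1; 56 = 2×28 is composite, so 2·28 ≡ 0 gives zero divisors (not an integral domain)
Commutative: Yes
Integral domain: No
Has unity: Yes

ℤ_56: Commutative=Yes, Unity=Yes


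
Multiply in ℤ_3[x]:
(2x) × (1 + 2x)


Expand and collect like terms; reduce coefficients mod 3:
x^0: 0·1 = 0 ≡ 0 (mod 3)
x^1: 0·2 + 2·1 = 2 ≡ 2 (mod 3)
x^2: 2·2 = 4 ≡ 1 (mod 3)
Result: 2x + x^2

f · g = 2x + x^2


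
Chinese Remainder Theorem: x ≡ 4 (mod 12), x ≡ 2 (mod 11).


m₁ = 12, m₂ = 11, gcd = 1, so CRT applies. M = m₁·m₂ = 132
Let M₁ = M/m₁ = 11, M₂ = M/m₂ = 12
Find y₁ ≡ M₁⁻¹ (mod m₁): 11⁻¹ ≡ 11 (mod 12)
Find y₂ ≡ M₂⁻¹ (mod m₂): 12⁻¹ ≡ 1 (mod 11)
x = a₁·M₁·y₁ + a₂·M₂·y₂ = 4·11·11 + 2·12·1 = 508
Reduce mod 132: x ≡ 112
Check: 112 mod 12 = 4 ✓, 112 mod 11 = 2 ✓

x ≡ 112 (mod 132)


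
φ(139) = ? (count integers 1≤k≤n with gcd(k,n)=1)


Factor n: 139 = 139
φ(n) = n · ∏(1 - 1/p) over distinct primes p | n
φ(139) = 139 · (1 - 1/139) = 138

φ(139) = 138


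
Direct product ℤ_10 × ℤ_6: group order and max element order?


|ℤ_10 × ℤ_6| = 10 × 6 = 60
Max element order = lcm(10,6) = 30
Cyclic? No (gcd=2)

|ℤ_10×ℤ_6| = 60, max element order = 30


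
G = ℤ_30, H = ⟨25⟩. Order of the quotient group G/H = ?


|⟨25⟩| = n / gcd(25, 30) = 30 / 5 = 6
H is normal (ℤ_30 is abelian).
|G/H| = |G| / |H| = 30 / 6 = 5

|G/H| = 5


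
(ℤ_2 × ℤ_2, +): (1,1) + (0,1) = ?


Operation: componentwise addition mod (2, 2)
(1,1) + (0,1) = ((a₁+b₁) mod 2, (a₂+b₂) mod 2) with a = (1,1), b = (0,1)

(1,1) + (0,1) = (1,0)


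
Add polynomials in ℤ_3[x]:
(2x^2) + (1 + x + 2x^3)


Add coefficients mod 3:
x^0: 0 + 1 = 1 (mod 3)
x^1: 0 + 1 = 1 (mod 3)
x^2: 2 + 0 = 2 (mod 3)
x^3: 0 + 2 = 2 (mod 3)
Result: 1 + x + 2x^2 + 2x^3

f + g = 1 + x + 2x^2 + 2x^3


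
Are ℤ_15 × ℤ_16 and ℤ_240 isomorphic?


Comparing ℤ_15 × ℤ_16 and ℤ_240:
gcd(15,16) = 1, so ℤ_15 × ℤ_16 ≅ ℤ_240 (CRT)

Yes, ℤ_15 × ℤ_16 ≅ ℤ_240


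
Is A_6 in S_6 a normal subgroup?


H = A_6 in S_6
A_6 has index 2 in S_6, and every subgroup of index 2 is normal

Yes, normal subgroup


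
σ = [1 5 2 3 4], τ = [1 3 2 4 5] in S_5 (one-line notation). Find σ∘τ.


σ∘τ: apply τ first, then σ
1 →τ 1 →σ 1
2 →τ 3 →σ 2
3 →τ 2 →σ 5
4 →τ 4 →σ 3
5 →τ 5 →σ 4

σ∘τ = [1 2 5 3 4]


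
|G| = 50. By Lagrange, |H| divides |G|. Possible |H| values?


Lagrange's theorem: |H| divides |G|
|G| = 50
Divisors of 50: 1, 2, 5, 10, 25, 50

Possible subgroup orders: {1, 2, 5, 10, 25, 50}


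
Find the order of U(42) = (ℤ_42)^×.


U(n) is the group of units mod n; |U(n)| = φ(n)
|U(42)| = φ(42) = 12

|U(42) = (ℤ_42)^×| = 12


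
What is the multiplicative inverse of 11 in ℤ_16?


Use the extended Euclidean algorithm to write 1 = 11·s + 16·t; then s mod 16 is the inverse.
Euclidean algorithm:
  11 = 0·16 + 11
  16 = 1·11 + 5
  11 = 2·5 + 1
  5 = 5·1 + 0
gcd(11,16) = 1
Back-substitution gives: 11·(3) + 16·(-2) = 1
So 11⁻¹ ≡ 3 ≡ 3 (mod 16)
Check: 11 × 3 = 33 ≡ 1 (mod 16) ✓

11⁻¹ ≡ 3 (mod 16)


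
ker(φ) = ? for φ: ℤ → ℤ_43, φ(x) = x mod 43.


Kernel = preimage of identity
ker(φ) = {x ∈ ℤ : x ≡ 0 (mod 43)} = 43ℤ = {0, ±43, ±86, ...}

ker(φ) = 43ℤ


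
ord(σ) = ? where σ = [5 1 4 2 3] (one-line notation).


Cycle decomposition: (1 5 3 4 2)
Cycle lengths: 5
Order = lcm(5) = 5

ord(σ) = 5


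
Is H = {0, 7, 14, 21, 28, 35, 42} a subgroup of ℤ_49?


Subgroup test for H = {0, 7, 14, 21, 28, 35, 42} in (ℤ_49, +):
(1) 0 ∈ H? Yes
(2) Closure: for all a,b ∈ H, (a+b) mod 49 ∈ H? Yes
(3) Inverses: for all a ∈ H, -a mod 49 ∈ H? Yes

Yes, H is a subgroup of ℤ_49


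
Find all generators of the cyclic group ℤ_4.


g generates ℤ_n iff gcd(g,n) = 1
Checking each g ∈ {1,...,3}:
gcd(1,4) = 1
gcd(2,4) = 2
gcd(3,4) = 1
Generators: {1, 3}
Number of generators = φ(4) = 2

Generators of ℤ_4 = {1, 3}


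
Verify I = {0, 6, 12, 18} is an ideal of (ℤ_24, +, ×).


Check ideal conditions for I = {0, 6, 12, 18} in ℤ_24:
(1) I is an additive subgroup? Yes
(2) For r ∈ ℤ_24 and a ∈ I: r·a ∈ I? Yes

Yes, I is an ideal of ℤ_24


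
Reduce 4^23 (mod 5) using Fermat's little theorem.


Fermat's little theorem: if p is prime and gcd(a,p)=1, then a^(p-1) ≡ 1 (mod p)
p = 5 is prime, gcd(4,5) = 1
Reduce exponent: 23 mod 4 = 3
So 4^23 ≡ 4^3 (mod 5)
4^3 mod 5 = 4

4^23 ≡ 4 (mod 5)


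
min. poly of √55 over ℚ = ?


√55 satisfies x² - 55 = 0, irreducible over ℚ since 55 is squarefree

Minimal polynomial: x² - 55


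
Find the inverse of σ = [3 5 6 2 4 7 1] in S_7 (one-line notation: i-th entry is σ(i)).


To find σ⁻¹, swap domain and range:
σ(1) = 3 → σ⁻¹(3) = 1
σ(2) = 5 → σ⁻¹(5) = 2
σ(3) = 6 → σ⁻¹(6) = 3
σ(4) = 2 → σ⁻¹(2) = 4
σ(5) = 4 → σ⁻¹(4) = 5
σ(6) = 7 → σ⁻¹(7) = 6
σ(7) = 1 → σ⁻¹(1) = 7

σ⁻¹ = [7 4 1 5 2 3 6]


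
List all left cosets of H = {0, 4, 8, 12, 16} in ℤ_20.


H = {0, 4, 8, 12, 16}, |H| = 5
Number of cosets = |G|/|H| = 20/5 = 4
0 + H = {0, 4, 8, 12, 16}
1 + H = {1, 5, 9, 13, 17}
2 + H = {2, 6, 10, 14, 18}
3 + H = {3, 7, 11, 15, 19}

Cosets: 0+H={0,4,8,12,16}; 1+H={1,5,9,13,17}; 2+H={2,6,10,14,18}; 3+H={3,7,11,15,19}


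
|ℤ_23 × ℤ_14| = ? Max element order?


|ℤ_23 × ℤ_14| = 23 × 14 = 322
Max element order = lcm(23,14) = 322
Cyclic? Yes (gcd=1)

|ℤ_23×ℤ_14| = 322, max element order = 322


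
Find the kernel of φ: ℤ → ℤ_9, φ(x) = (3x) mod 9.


Kernel = preimage of identity
ker(φ) = {x ∈ ℤ : 3x ≡ 0 (mod 9)}. gcd(3,9) = 3, so 3x ≡ 0 (mod 9) ⟺ x ≡ 0 (mod 9/3 = 3). Hence ker(φ) = 3ℤ

ker(φ) = 3ℤ


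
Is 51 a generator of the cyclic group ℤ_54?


g generates ℤ_n iff gcd(g, n) = 1
gcd(51, 54) = 3
Since gcd = 3 ≠ 1, ⟨51⟩ has order 18 < 54, so 51 is not a generator.

No, 51 does not generate ℤ_54


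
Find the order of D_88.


|D_n| = 2n (n rotations and n reflections)
|D_88| = 2×88 = 176

|D_88| = 176


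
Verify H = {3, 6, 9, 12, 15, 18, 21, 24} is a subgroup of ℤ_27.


Subgroup test for H = {3, 6, 9, 12, 15, 18, 21, 24} in (ℤ_27, +):
(1) 0 ∈ H? No
(2) Closure: for all a,b ∈ H, (a+b) mod 27 ∈ H? No  [counterexample: 3 + 24 = 0 ∉ H]
(3) Inverses: for all a ∈ H, -a mod 27 ∈ H? Yes

No, H is not a subgroup of ℤ_27


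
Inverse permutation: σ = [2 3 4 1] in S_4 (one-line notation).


To find σ⁻¹, swap domain and range:
σ(1) = 2 → σ⁻¹(2) = 1
σ(2) = 3 → σ⁻¹(3) = 2
σ(3) = 4 → σ⁻¹(4) = 3
σ(4) = 1 → σ⁻¹(1) = 4

σ⁻¹ = [4 1 2 3]


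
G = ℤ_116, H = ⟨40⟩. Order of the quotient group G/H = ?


|⟨40⟩| = n / gcd(40, 116) = 116 / 4 = 29
H is normal (ℤ_116 is abelian).
|G/H| = |G| / |H| = 116 / 29 = 4

|G/H| = 4


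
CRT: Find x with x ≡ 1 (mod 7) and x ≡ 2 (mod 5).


m₁ = 7, m₂ = 5, gcd = 1, so CRT applies. M = m₁·m₂ = 35
Let M₁ = M/m₁ = 5, M₂ = M/m₂ = 7
Find y₁ ≡ M₁⁻¹ (mod m₁): 5⁻¹ ≡ 3 (mod 7)
Find y₂ ≡ M₂⁻¹ (mod m₂): 7⁻¹ ≡ 3 (mod 5)
x = a₁·M₁·y₁ + a₂·M₂·y₂ = 1·5·3 + 2·7·3 = 57
Reduce mod 35: x ≡ 22
Check: 22 mod 7 = 1 ✓, 22 mod 5 = 2 ✓

x ≡ 22 (mod 35)


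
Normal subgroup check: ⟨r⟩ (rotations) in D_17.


H = ⟨r⟩ (rotations) in D_17
The rotation subgroup ⟨r⟩ has index 2 in D_17, so it is normal

Yes, normal subgroup


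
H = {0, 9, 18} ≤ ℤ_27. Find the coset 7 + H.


7 + H = {7 + h (mod 27) : h ∈ H}
7+0=7, 7+9=16, 7+18=25

7 + H = {7, 16, 25}


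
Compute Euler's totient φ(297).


Factor n: 297 = 3^3 × 11
φ(n) = n · ∏(1 - 1/p) over distinct primes p | n
φ(297) = 297 · (1 - 1/3) · (1 - 1/11) = 180

φ(297) = 180


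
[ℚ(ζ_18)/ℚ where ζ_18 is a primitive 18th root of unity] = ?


[ℚ(ζ_n):ℚ] = deg Φ_n(x) = φ(n). Here φ(18) = 6

[ℚ(ζ_18)/ℚ where ζ_18 is a primitive 18th root of unity] = 6


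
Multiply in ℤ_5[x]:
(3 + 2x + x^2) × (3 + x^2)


Expand and collect like terms; reduce coefficients mod 5:
x^0: 3·3 = 9 ≡ 4 (mod 5)
x^1: 3·0 + 2·3 = 6 ≡ 1 (mod 5)
x^2: 3·1 + 2·0 + 1·3 = 6 ≡ 1 (mod 5)
x^3: 2·1 + 1·0 = 2 ≡ 2 (mod 5)
x^4: 1·1 = 1 ≡ 1 (mod 5)
Result: 4 + x + x^2 + 2x^3 + x^4

f · g = 4 + x + x^2 + 2x^3 + x^4


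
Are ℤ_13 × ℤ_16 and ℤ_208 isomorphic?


Comparing ℤ_13 × ℤ_16 and ℤ_208:
gcd(13,16) = 1, so ℤ_13 × ℤ_16 ≅ ℤ_208 (CRT)

Yes, ℤ_13 × ℤ_16 ≅ ℤ_208


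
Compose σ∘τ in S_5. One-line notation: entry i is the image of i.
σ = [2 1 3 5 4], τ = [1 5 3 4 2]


σ∘τ: apply τ first, then σ
1 →τ 1 →σ 2
2 →τ 5 →σ 4
3 →τ 3 →σ 3
4 →τ 4 →σ 5
5 →τ 2 →σ 1

σ∘τ = [2 4 3 5 1]


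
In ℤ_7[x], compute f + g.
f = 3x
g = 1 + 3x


Add coefficients mod 7:
x^0: 0 + 1 = 1 (mod 7)
x^1: 3 + 3 = 6 (mod 7)
Result: 1 + 6x

f + g = 1 + 6x


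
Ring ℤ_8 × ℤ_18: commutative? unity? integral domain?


Direct product ring; commutative with unity (1,1); but (1,0)·(0,1) = (0,0) gives zero divisors, so not an integral domain
Commutative: Yes
Integral domain: No
Has unity: Yes

ℤ_8 × ℤ_18: Commutative=Yes, Unity=Yes


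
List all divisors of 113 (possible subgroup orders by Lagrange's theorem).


Lagrange's theorem: |H| divides |G|
|G| = 113
Divisors of 113: 1, 113

Possible subgroup orders: {1, 113}


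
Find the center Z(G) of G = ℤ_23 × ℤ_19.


Z(G) = {g ∈ G | gx = xg for all x ∈ G}
Direct product of abelian groups is abelian, so Z(G) = G

Z(ℤ_23 × ℤ_19) = ℤ_23 × ℤ_19


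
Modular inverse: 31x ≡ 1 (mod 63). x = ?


Use the extended Euclidean algorithm to write 1 = 31·s + 63·t; then s mod 63 is the inverse.
Euclidean algorithm:
  31 = 0·63 + 31
  63 = 2·31 + 1
  31 = 31·1 + 0
gcd(31,63) = 1
Back-substitution gives: 31·(-2) + 63·(1) = 1
So 31⁻¹ ≡ -2 ≡ 61 (mod 63)
Check: 31 × 61 = 1891 ≡ 1 (mod 63) ✓

31⁻¹ ≡ 61 (mod 63)


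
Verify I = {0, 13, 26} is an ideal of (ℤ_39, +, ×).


Check ideal conditions for I = {0, 13, 26} in ℤ_39:
(1) I is an additive subgroup? Yes
(2) For r ∈ ℤ_39 and a ∈ I: r·a ∈ I? Yes

Yes, I is an ideal of ℤ_39


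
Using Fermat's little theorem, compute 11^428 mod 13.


Fermat's little theorem: if p is prime and gcd(a,p)=1, then a^(p-1) ≡ 1 (mod p)
p = 13 is prime, gcd(11,13) = 1
Reduce exponent: 428 mod 12 = 8
So 11^428 ≡ 11^8 (mod 13)
11^8 mod 13 = 9

11^428 ≡ 9 (mod 13)


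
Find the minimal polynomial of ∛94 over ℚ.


∛94 satisfies x³ - 94 = 0, irreducible over ℚ (no rational root; 94 is not a perfect cube)

Minimal polynomial: x³ - 94


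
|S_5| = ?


|S_n| = n! (number of permutations of n symbols)
|S_5| = 5! = 120

|S_5| = 120


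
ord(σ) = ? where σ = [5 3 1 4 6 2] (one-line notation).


Cycle decomposition: (1 5 6 2 3)
Cycle lengths: 5
Order = lcm(5) = 5

ord(σ) = 5


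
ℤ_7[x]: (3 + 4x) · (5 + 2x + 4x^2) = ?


Expand and collect like terms; reduce coefficients mod 7:
x^0: 3·5 = 15 ≡ 1 (mod 7)
x^1: 3·2 + 4·5 = 26 ≡ 5 (mod 7)
x^2: 3·4 + 4·2 = 20 ≡ 6 (mod 7)
x^3: 4·4 = 16 ≡ 2 (mod 7)
Result: 1 + 5x + 6x^2 + 2x^3

f · g = 1 + 5x + 6x^2 + 2x^3


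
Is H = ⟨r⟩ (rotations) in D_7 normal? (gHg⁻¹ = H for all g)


H = ⟨r⟩ (rotations) in D_7
The rotation subgroup ⟨r⟩ has index 2 in D_7, so it is normal

Yes, normal subgroup


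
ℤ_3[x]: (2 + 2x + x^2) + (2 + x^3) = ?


Add coefficients mod 3:
x^0: 2 + 2 = 1 (mod 3)
x^1: 2 + 0 = 2 (mod 3)
x^2: 1 + 0 = 1 (mod 3)
x^3: 0 + 1 = 1 (mod 3)
Result: 1 + 2x + x^2 + x^3

f + g = 1 + 2x + x^2 + x^3


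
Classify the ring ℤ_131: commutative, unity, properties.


ℤ_131 is a commutative ring with unity 1; 131 is prime, so ℤ_131 is a field (hence an integral domain)
Commutative: Yes
Integral domain: Yes
Has unity: Yes

ℤ_131: Commutative=Yes, Unity=Yes


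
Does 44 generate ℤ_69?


g generates ℤ_n iff gcd(g, n) = 1
gcd(44, 69) = 1
Since gcd = 1, 44 is a generator.

Yes, 44 generates ℤ_69


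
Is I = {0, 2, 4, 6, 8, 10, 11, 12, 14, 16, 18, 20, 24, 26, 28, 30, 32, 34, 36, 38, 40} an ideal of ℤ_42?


Check ideal conditions for I = {0, 2, 4, 6, 8, 10, 11, 12, 14, 16, 18, 20, 24, 26, 28, 30, 32, 34, 36, 38, 40} in ℤ_42:
(1) I is an additive subgroup? No
(2) For r ∈ ℤ_42 and a ∈ I: r·a ∈ I? No  [counterexample: r=2, a=11, r·a mod 42 = 22 ∉ I]

No, I is not an ideal of ℤ_42


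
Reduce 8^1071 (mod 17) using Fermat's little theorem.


Fermat's little theorem: if p is prime and gcd(a,p)=1, then a^(p-1) ≡ 1 (mod p)
p = 17 is prime, gcd(8,17) = 1
Reduce exponent: 1071 mod 16 = 15
So 8^1071 ≡ 8^15 (mod 17)
8^15 mod 17 = 15

8^1071 ≡ 15 (mod 17)


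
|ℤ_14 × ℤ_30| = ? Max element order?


|ℤ_14 × ℤ_30| = 14 × 30 = 420
Max element order = lcm(14,30) = 210
Cyclic? No (gcd=2)

|ℤ_14×ℤ_30| = 420, max element order = 210


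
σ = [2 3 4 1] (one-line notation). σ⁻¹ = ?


To find σ⁻¹, swap domain and range:
σ(1) = 2 → σ⁻¹(2) = 1
σ(2) = 3 → σ⁻¹(3) = 2
σ(3) = 4 → σ⁻¹(4) = 3
σ(4) = 1 → σ⁻¹(1) = 4

σ⁻¹ = [4 1 2 3]


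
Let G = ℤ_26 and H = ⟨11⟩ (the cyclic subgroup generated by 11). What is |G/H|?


|⟨11⟩| = n / gcd(11, 26) = 26 / 1 = 26
H is normal (ℤ_26 is abelian).
|G/H| = |G| / |H| = 26 / 26 = 1

|G/H| = 1


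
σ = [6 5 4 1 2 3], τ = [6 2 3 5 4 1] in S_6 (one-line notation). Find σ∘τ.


σ∘τ: apply τ first, then σ
1 →τ 6 →σ 3
2 →τ 2 →σ 5
3 →τ 3 →σ 4
4 →τ 5 →σ 2
5 →τ 4 →σ 1
6 →τ 1 →σ 6

σ∘τ = [3 5 4 2 1 6]


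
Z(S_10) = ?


Z(G) = {g ∈ G | gx = xg for all x ∈ G}
S_n is non-abelian for n ≥ 3; Z(S_10) is trivial

Z(S_10) = {e}


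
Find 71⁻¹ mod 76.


Use the extended Euclidean algorithm to write 1 = 71·s + 76·t; then s mod 76 is the inverse.
Euclidean algorithm:
  71 = 0·76 + 71
  76 = 1·71 + 5
  71 = 14·5 + 1
  5 = 5·1 + 0
gcd(71,76) = 1
Back-substitution gives: 71·(15) + 76·(-14) = 1
So 71⁻¹ ≡ 15 ≡ 15 (mod 76)
Check: 71 × 15 = 1065 ≡ 1 (mod 76) ✓

71⁻¹ ≡ 15 (mod 76)


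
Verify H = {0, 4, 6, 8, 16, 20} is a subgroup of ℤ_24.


Subgroup test for H = {0, 4, 6, 8, 16, 20} in (ℤ_24, +):
(1) 0 ∈ H? Yes
(2) Closure: for all a,b ∈ H, (a+b) mod 24 ∈ H? No  [counterexample: 4 + 6 = 10 ∉ H]
(3) Inverses: for all a ∈ H, -a mod 24 ∈ H? No

No, H is not a subgroup of ℤ_24


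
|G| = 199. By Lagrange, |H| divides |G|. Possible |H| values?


Lagrange's theorem: |H| divides |G|
|G| = 199
Divisors of 199: 1, 199

Possible subgroup orders: {1, 199}


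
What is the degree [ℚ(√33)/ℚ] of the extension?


√33 has minimal polynomial x² - 33 (irreducible over ℚ since 33 is squarefree)

[ℚ(√33)/ℚ] = 2


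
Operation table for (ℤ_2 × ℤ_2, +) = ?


Elements: {(0,0), (0,1), (1,0), (1,1)}
Operation: componentwise addition mod (2, 2)
Entry (a, b) = ((a₁+b₁) mod 2, (a₂+b₂) mod 2)

Cayley table:
      | (0,0) | (0,1) | (1,0) | (1,1)
(0,0) | (0,0) | (0,1) | (1,0) | (1,1)
(0,1) | (0,1) | (0,0) | (1,1) | (1,0)
(1,0) | (1,0) | (1,1) | (0,0) | (0,1)
(1,1) | (1,1) | (1,0) | (0,1) | (0,0)


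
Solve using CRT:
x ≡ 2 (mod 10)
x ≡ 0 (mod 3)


m₁ = 10, m₂ = 3, gcd = 1, so CRT applies. M = m₁·m₂ = 30
Let M₁ = M/m₁ = 3, M₂ = M/m₂ = 10
Find y₁ ≡ M₁⁻¹ (mod m₁): 3⁻¹ ≡ 7 (mod 10)
Find y₂ ≡ M₂⁻¹ (mod m₂): 10⁻¹ ≡ 1 (mod 3)
x = a₁·M₁·y₁ + a₂·M₂·y₂ = 2·3·7 + 0·10·1 = 42
Reduce mod 30: x ≡ 12
Check: 12 mod 10 = 2 ✓, 12 mod 3 = 0 ✓

x ≡ 12 (mod 30)


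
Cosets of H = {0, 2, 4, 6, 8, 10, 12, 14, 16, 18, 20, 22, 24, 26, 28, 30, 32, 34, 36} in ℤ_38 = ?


H = {0, 2, 4, 6, 8, 10, 12, 14, 16, 18, 20, 22, 24, 26, 28, 30, 32, 34, 36}, |H| = 19
Number of cosets = |G|/|H| = 38/19 = 2
0 + H = {0, 2, 4, 6, 8, 10, 12, 14, 16, 18, 20, 22, 24, 26, 28, 30, 32, 34, 36}
1 + H = {1, 3, 5, 7, 9, 11, 13, 15, 17, 19, 21, 23, 25, 27, 29, 31, 33, 35, 37}

Cosets: 0+H={0,2,4,6,8,10,12,14,16,18,20,22,24,26,28,30,32,34,36}; 1+H={1,3,5,7,9,11,13,15,17,19,21,23,25,27,29,31,33,35,37}


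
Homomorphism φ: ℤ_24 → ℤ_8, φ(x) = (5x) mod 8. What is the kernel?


Kernel = preimage of identity
ker(φ) = {x ∈ ℤ_24 : 5x ≡ 0 (mod 8)}. Since 8 | 24, φ is well-defined. The kernel is the cyclic subgroup ⟨8⟩ of ℤ_24 (order 3), i.e. {0, 8, 16}

ker(φ) = {0, 8, 16}


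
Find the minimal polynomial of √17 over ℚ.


√17 satisfies x² - 17 = 0, irreducible over ℚ since 17 is squarefree

Minimal polynomial: x² - 17


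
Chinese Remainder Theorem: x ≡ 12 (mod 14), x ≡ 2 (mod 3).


m₁ = 14, m₂ = 3, gcd = 1, so CRT applies. M = m₁·m₂ = 42
Let M₁ = M/m₁ = 3, M₂ = M/m₂ = 14
Find y₁ ≡ M₁⁻¹ (mod m₁): 3⁻¹ ≡ 5 (mod 14)
Find y₂ ≡ M₂⁻¹ (mod m₂): 14⁻¹ ≡ 2 (mod 3)
x = a₁·M₁·y₁ + a₂·M₂·y₂ = 12·3·5 + 2·14·2 = 236
Reduce mod 42: x ≡ 26
Check: 26 mod 14 = 12 ✓, 26 mod 3 = 2 ✓

x ≡ 26 (mod 42)


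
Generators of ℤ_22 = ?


g generates ℤ_n iff gcd(g,n) = 1
Prime factors of 22: 2, 11
Generators are g ∈ {1,...,21} not divisible by any of these primes.
Generators: {1, 3, 5, 7, 9, 13, 15, 17, 19, 21}
Number of generators = φ(22) = 10

Generators of ℤ_22 = {1, 3, 5, 7, 9, 13, 15, 17, 19, 21}


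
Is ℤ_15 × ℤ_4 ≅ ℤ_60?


Comparing ℤ_15 × ℤ_4 and ℤ_60:
gcd(15,4) = 1, so ℤ_15 × ℤ_4 ≅ ℤ_60 (CRT)

Yes, ℤ_15 × ℤ_4 ≅ ℤ_60


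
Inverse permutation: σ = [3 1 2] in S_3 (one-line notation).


To find σ⁻¹, swap domain and range:
σ(1) = 3 → σ⁻¹(3) = 1
σ(2) = 1 → σ⁻¹(1) = 2
σ(3) = 2 → σ⁻¹(2) = 3

σ⁻¹ = [2 3 1]


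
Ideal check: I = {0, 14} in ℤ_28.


Check ideal conditions for I = {0, 14} in ℤ_28:
(1) I is an additive subgroup? Yes
(2) For r ∈ ℤ_28 and a ∈ I: r·a ∈ I? Yes

Yes, I is an ideal of ℤ_28


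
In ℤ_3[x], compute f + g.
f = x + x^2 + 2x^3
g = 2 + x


Add coefficients mod 3:
x^0: 0 + 2 = 2 (mod 3)
x^1: 1 + 1 = 2 (mod 3)
x^2: 1 + 0 = 1 (mod 3)
x^3: 2 + 0 = 2 (mod 3)
Result: 2 + 2x + x^2 + 2x^3

f + g = 2 + 2x + x^2 + 2x^3


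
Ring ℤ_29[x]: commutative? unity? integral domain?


ℤ_29 is a field (n prime), so ℤ_29[x] is a commutative integral domain with unity
Commutative: Yes
Integral domain: Yes
Has unity: Yes

ℤ_29[x]: Commutative=Yes, Unity=Yes


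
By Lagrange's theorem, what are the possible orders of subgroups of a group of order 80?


Lagrange's theorem: |H| divides |G|
|G| = 80
Divisors of 80: 1, 2, 4, 5, 8, 10, 16, 20, 40, 80

Possible subgroup orders: {1, 2, 4, 5, 8, 10, 16, 20, 40, 80}


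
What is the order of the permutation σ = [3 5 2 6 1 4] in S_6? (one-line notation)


Cycle decomposition: (1 3 2 5) (4 6)
Cycle lengths: 4, 2
Order = lcm(4, 2) = 4

ord(σ) = 4


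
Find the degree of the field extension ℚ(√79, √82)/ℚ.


[ℚ(√79,√82):ℚ] = [ℚ(√79,√82):ℚ(√79)]·[ℚ(√79):ℚ] = 2·2 = 4

[ℚ(√79, √82)/ℚ] = 4


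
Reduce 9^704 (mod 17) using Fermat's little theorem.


Fermat's little theorem: if p is prime and gcd(a,p)=1, then a^(p-1) ≡ 1 (mod p)
p = 17 is prime, gcd(9,17) = 1
Reduce exponent: 704 mod 16 = 0
So 9^704 ≡ 9^0 (mod 17)
9^0 = 1

9^704 ≡ 1 (mod 17)


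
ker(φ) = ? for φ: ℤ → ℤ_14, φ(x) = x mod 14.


Kernel = preimage of identity
ker(φ) = {x ∈ ℤ : x ≡ 0 (mod 14)} = 14ℤ = {0, ±14, ±28, ...}

ker(φ) = 14ℤ


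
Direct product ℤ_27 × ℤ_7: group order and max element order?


|ℤ_27 × ℤ_7| = 27 × 7 = 189
Max element order = lcm(27,7) = 189
Cyclic? Yes (gcd=1)

|ℤ_27×ℤ_7| = 189, max element order = 189


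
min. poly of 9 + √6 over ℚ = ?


Let α = 9 + √6. Then α - 9 = √6, so (α - 9)² = 6, giving α² - 18α + 75 = 0. Degree 2 and α ∉ ℚ, so this is the minimal polynomial.

Minimal polynomial: x² - 18x + 75


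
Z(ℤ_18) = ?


Z(G) = {g ∈ G | gx = xg for all x ∈ G}
ℤ_18 is abelian, so Z(G) = G

Z(ℤ_18) = ℤ_18


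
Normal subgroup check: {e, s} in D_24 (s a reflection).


H = {e, s} in D_24 (s a reflection)
r·s·r⁻¹ = sr⁻² ≠ s for n ≥ 3, so {e, s} is not closed under conjugation

No, not a normal subgroup


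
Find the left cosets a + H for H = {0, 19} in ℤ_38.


H = {0, 19}, |H| = 2
Number of cosets = |G|/|H| = 38/2 = 19
0 + H = {0, 19}
1 + H = {1, 20}
2 + H = {2, 21}
3 + H = {3, 22}
4 + H = {4, 23}
5 + H = {5, 24}
6 + H = {6, 25}
7 + H = {7, 26}
8 + H = {8, 27}
9 + H = {9, 28}
10 + H = {10, 29}
11 + H = {11, 30}
12 + H = {12, 31}
13 + H = {13, 32}
14 + H = {14, 33}
15 + H = {15, 34}
16 + H = {16, 35}
17 + H = {17, 36}
18 + H = {18, 37}

Cosets: 0+H={0,19}; 1+H={1,20}; 2+H={2,21}; 3+H={3,22}; 4+H={4,23}; 5+H={5,24}; 6+H={6,25}; 7+H={7,26}; 8+H={8,27}; 9+H={9,28}; 10+H={10,29}; 11+H={11,30}; 12+H={12,31}; 13+H={13,32}; 14+H={14,33}; 15+H={15,34}; 16+H={16,35}; 17+H={17,36}; 18+H={18,37}


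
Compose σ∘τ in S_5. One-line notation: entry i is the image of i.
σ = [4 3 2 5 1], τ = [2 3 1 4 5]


σ∘τ: apply τ first, then σ
1 →τ 2 →σ 3
2 →τ 3 →σ 2
3 →τ 1 →σ 4
4 →τ 4 →σ 5
5 →τ 5 →σ 1

σ∘τ = [3 2 4 5 1]


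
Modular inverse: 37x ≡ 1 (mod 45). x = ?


Use the extended Euclidean algorithm to write 1 = 37·s + 45·t; then s mod 45 is the inverse.
Euclidean algorithm:
  37 = 0·45 + 37
  45 = 1·37 + 8
  37 = 4·8 + 5
  8 = 1·5 + 3
  5 = 1·3 + 2
  3 = 1·2 + 1
  2 = 2·1 + 0
gcd(37,45) = 1
Back-substitution gives: 37·(-17) + 45·(14) = 1
So 37⁻¹ ≡ -17 ≡ 28 (mod 45)
Check: 37 × 28 = 1036 ≡ 1 (mod 45) ✓

37⁻¹ ≡ 28 (mod 45)


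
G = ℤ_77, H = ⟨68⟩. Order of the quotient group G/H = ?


|⟨68⟩| = n / gcd(68, 77) = 77 / 1 = 77
H is normal (ℤ_77 is abelian).
|G/H| = |G| / |H| = 77 / 77 = 1

|G/H| = 1


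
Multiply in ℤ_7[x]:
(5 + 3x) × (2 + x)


Expand and collect like terms; reduce coefficients mod 7:
x^0: 5·2 = 10 ≡ 3 (mod 7)
x^1: 5·1 + 3·2 = 11 ≡ 4 (mod 7)
x^2: 3·1 = 3 ≡ 3 (mod 7)
Result: 3 + 4x + 3x^2

f · g = 3 + 4x + 3x^2


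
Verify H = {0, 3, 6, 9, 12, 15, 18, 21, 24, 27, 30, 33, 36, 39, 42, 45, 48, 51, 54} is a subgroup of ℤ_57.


Subgroup test for H = {0, 3, 6, 9, 12, 15, 18, 21, 24, 27, 30, 33, 36, 39, 42, 45, 48, 51, 54} in (ℤ_57, +):
(1) 0 ∈ H? Yes
(2) Closure: for all a,b ∈ H, (a+b) mod 57 ∈ H? Yes
(3) Inverses: for all a ∈ H, -a mod 57 ∈ H? Yes

Yes, H is a subgroup of ℤ_57


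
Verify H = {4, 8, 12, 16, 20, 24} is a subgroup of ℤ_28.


Subgroup test for H = {4, 8, 12, 16, 20, 24} in (ℤ_28, +):
(1) 0 ∈ H? No
(2) Closure: for all a,b ∈ H, (a+b) mod 28 ∈ H? No  [counterexample: 4 + 24 = 0 ∉ H]
(3) Inverses: for all a ∈ H, -a mod 28 ∈ H? Yes

No, H is not a subgroup of ℤ_28


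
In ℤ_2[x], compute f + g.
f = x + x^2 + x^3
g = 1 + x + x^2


Add coefficients mod 2:
x^0: 0 + 1 = 1 (mod 2)
x^1: 1 + 1 = 0 (mod 2)
x^2: 1 + 1 = 0 (mod 2)
x^3: 1 + 0 = 1 (mod 2)
Result: 1 + x^3

f + g = 1 + x^3


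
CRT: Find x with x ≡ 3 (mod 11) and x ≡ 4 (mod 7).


m₁ = 11, m₂ = 7, gcd = 1, so CRT applies. M = m₁·m₂ = 77
Let M₁ = M/m₁ = 7, M₂ = M/m₂ = 11
Find y₁ ≡ M₁⁻¹ (mod m₁): 7⁻¹ ≡ 8 (mod 11)
Find y₂ ≡ M₂⁻¹ (mod m₂): 11⁻¹ ≡ 2 (mod 7)
x = a₁·M₁·y₁ + a₂·M₂·y₂ = 3·7·8 + 4·11·2 = 256
Reduce mod 77: x ≡ 25
Check: 25 mod 11 = 3 ✓, 25 mod 7 = 4 ✓

x ≡ 25 (mod 77)


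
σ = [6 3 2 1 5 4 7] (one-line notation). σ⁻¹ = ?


To find σ⁻¹, swap domain and range:
σ(1) = 6 → σ⁻¹(6) = 1
σ(2) = 3 → σ⁻¹(3) = 2
σ(3) = 2 → σ⁻¹(2) = 3
σ(4) = 1 → σ⁻¹(1) = 4
σ(5) = 5 → σ⁻¹(5) = 5
σ(6) = 4 → σ⁻¹(4) = 6
σ(7) = 7 → σ⁻¹(7) = 7

σ⁻¹ = [4 3 2 6 5 1 7]


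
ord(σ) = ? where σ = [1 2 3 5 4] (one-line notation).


Cycle decomposition: (4 5)
Cycle lengths: 2
Order = lcm(2) = 2

ord(σ) = 2


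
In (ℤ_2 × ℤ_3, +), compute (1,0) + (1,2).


Operation: componentwise addition mod (2, 3)
(1,0) + (1,2) = ((a₁+b₁) mod 2, (a₂+b₂) mod 3) with a = (1,0), b = (1,2)

(1,0) + (1,2) = (0,2)


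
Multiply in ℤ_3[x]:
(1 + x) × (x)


Expand and collect like terms; reduce coefficients mod 3:
x^0: 1·0 = 0 ≡ 0 (mod 3)
x^1: 1·1 + 1·0 = 1 ≡ 1 (mod 3)
x^2: 1·1 = 1 ≡ 1 (mod 3)
Result: x + x^2

f · g = x + x^2


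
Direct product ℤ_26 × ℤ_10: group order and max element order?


|ℤ_26 × ℤ_10| = 26 × 10 = 260
Max element order = lcm(26,10) = 130
Cyclic? No (gcd=2)

|ℤ_26×ℤ_10| = 260, max element order = 130


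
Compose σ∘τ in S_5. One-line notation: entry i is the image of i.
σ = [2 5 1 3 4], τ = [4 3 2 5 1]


σ∘τ: apply τ first, then σ
1 →τ 4 →σ 3
2 →τ 3 →σ 1
3 →τ 2 →σ 5
4 →τ 5 →σ 4
5 →τ 1 →σ 2

σ∘τ = [3 1 5 4 2]


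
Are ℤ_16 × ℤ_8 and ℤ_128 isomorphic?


Comparing ℤ_16 × ℤ_8 and ℤ_128:
gcd(16,8) = 8 ≠ 1. Max element order in ℤ_16×ℤ_8 is lcm(16,8) = 16 < 128, so it has no element of order 128

No, ℤ_16 × ℤ_8 ≇ ℤ_128


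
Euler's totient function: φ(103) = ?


Factor n: 103 = 103
φ(n) = n · ∏(1 - 1/p) over distinct primes p | n
φ(103) = 103 · (1 - 1/103) = 102

φ(103) = 102


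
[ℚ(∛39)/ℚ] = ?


∛39 has minimal polynomial x³ - 39 (irreducible over ℚ since 39 is not a perfect cube)

[ℚ(∛39)/ℚ] = 3


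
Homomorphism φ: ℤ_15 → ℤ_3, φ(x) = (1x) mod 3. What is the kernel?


Kernel = preimage of identity
ker(φ) = {x ∈ ℤ_15 : 1x ≡ 0 (mod 3)}. Since 3 | 15, φ is well-defined. The kernel is the cyclic subgroup ⟨3⟩ of ℤ_15 (order 5), i.e. {0, 3, 6, 9, 12}

ker(φ) = {0, 3, 6, 9, 12}
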